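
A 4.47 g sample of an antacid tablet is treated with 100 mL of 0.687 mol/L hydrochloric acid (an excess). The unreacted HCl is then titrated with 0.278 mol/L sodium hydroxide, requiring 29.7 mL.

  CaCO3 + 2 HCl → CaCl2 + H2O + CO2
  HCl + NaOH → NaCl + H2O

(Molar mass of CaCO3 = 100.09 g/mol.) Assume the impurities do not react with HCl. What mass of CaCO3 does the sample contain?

3.02 g

n(HCl) added = 0.100 × 0.687 = 0.0687 mol
n(NaOH) used in back-titration = 0.0297 × 0.278 = 8.26 × 10^-3 mol
n(HCl) left over = 8.26 × 10^-3 mol (1:1 ratio)
n(HCl) consumed by analyte = 0.0687 − 8.26 × 10^-3 = 0.0604 mol
From the 1:2 ratio, n(CaCO3) = 1/2 × 0.0604 = 0.0302 mol
mass of CaCO3 = 0.0302 × 100.09 = 3.02 g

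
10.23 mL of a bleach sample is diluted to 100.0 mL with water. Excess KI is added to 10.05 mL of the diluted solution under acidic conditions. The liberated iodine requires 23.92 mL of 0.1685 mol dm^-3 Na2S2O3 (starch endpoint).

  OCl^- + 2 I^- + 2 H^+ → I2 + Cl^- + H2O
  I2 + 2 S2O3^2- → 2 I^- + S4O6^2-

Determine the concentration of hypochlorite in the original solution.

n(S2O3^2-) = 0.02392 × 0.1685 = 4.031 × 10^-3 mol
n(I2) = n(S2O3^2-)/2 = 2.015 × 10^-3 mol
n(OCl^-) in the aliquot = 2.015 × 10^-3 mol (1:1 ratio)
[OCl^-]_dilute = 2.015 × 10^-3 / 0.01005 = 0.2005 mol/L
[OCl^-]_original = 0.2005 × 100.0/10.23 = 1.960 mol/L

1.960 mol/L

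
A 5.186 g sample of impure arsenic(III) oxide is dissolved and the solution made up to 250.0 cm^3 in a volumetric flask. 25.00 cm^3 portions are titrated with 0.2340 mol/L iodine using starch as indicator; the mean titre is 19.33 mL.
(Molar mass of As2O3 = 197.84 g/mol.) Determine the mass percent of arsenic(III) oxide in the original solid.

86.28 %

As2O3 + 2 I2 + 2 H2O → As2O5 + 4 HI
n(I2) per titration = 0.01933 × 0.2340 = 4.523 × 10^-3 mol
From the 1:2 ratio, n(As2O3) in each aliquot = 1/2 × 4.523 × 10^-3 = 2.262 × 10^-3 mol
n(As2O3) in the whole flask = 2.262 × 10^-3 × 250.0/25.00 = 0.02262 mol
mass of As2O3 = 0.02262 × 197.84 = 4.474 g
% As2O3 = 4.474 / 5.186 × 100 = 86.28 %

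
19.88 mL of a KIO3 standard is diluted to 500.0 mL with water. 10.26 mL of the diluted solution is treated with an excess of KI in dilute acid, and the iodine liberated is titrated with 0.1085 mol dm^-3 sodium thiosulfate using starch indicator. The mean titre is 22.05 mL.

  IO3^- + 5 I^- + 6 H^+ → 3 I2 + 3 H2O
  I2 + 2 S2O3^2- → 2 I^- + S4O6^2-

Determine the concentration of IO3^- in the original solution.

n(S2O3^2-) = 0.02205 × 0.1085 = 2.392 × 10^-3 mol
n(I2) = n(S2O3^2-)/2 = 1.196 × 10^-3 mol
From the 1:3 ratio, n(IO3^-) in the aliquot = 1/3 × 1.196 × 10^-3 = 3.987 × 10^-4 mol
[IO3^-]_dilute = 3.987 × 10^-4 / 0.01026 = 0.03886 mol/L
[IO3^-]_original = 0.03886 × 500.0/19.88 = 0.9774 mol/L

0.9774 mol/L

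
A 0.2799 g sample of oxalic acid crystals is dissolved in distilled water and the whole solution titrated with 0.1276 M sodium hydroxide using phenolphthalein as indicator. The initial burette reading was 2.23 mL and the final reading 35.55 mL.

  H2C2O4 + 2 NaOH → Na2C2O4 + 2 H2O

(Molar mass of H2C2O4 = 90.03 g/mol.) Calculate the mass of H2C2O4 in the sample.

n(NaOH) = 0.03332 L × 0.1276 mol/L = 4.252 × 10^-3 mol
From the 1:2 ratio, n(H2C2O4) = 1/2 × 4.252 × 10^-3 = 2.126 × 10^-3 mol
mass of H2C2O4 = 2.126 × 10^-3 × 90.03 g/mol = 0.1914 g

0.1914 g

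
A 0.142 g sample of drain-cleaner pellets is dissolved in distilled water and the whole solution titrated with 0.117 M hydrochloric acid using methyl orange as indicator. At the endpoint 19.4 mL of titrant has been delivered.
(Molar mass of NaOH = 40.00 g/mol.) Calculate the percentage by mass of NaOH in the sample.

NaOH + HCl → NaCl + H2O
n(HCl) = 0.0194 L × 0.117 mol/L = 2.27 × 10^-3 mol
n(NaOH) = 2.27 × 10^-3 mol (1:1 ratio)
mass of NaOH = 2.27 × 10^-3 × 40.00 g/mol = 0.0908 g
% NaOH = 0.0908 / 0.142 × 100 = 63.9 %

63.9 %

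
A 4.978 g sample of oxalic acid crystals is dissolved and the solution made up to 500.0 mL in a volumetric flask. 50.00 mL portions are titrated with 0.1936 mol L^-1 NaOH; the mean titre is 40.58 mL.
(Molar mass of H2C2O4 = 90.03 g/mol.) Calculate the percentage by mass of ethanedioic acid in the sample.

71.04 %

H2C2O4 + 2 NaOH → Na2C2O4 + 2 H2O
n(NaOH) per titration = 0.04058 × 0.1936 = 7.856 × 10^-3 mol
From the 1:2 ratio, n(H2C2O4) in each aliquot = 1/2 × 7.856 × 10^-3 = 3.928 × 10^-3 mol
n(H2C2O4) in the whole flask = 3.928 × 10^-3 × 500.0/50.00 = 0.03928 mol
mass of H2C2O4 = 0.03928 × 90.03 = 3.537 g
% H2C2O4 = 3.537 / 4.978 × 100 = 71.04 %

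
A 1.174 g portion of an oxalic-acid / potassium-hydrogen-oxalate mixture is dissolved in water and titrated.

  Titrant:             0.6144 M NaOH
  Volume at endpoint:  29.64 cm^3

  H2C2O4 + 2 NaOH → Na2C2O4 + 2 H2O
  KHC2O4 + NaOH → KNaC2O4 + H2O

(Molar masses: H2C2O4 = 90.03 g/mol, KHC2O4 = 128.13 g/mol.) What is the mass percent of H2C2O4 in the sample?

53.48 %

n(NaOH) = 0.02964 × 0.6144 = 0.01821 mol
Let x = n(H2C2O4), y = n(KHC2O4).
Titrant: 2x + 1y = 0.01821;  mass: 90.03x + 128.13y = 1.174
Solving, x = 6.974 × 10^-3 mol, y = 4.262 × 10^-3 mol
mass of H2C2O4 = 6.974 × 10^-3 × 90.03 = 0.6279 g
% H2C2O4 = 0.6279 / 1.174 × 100 = 53.48 %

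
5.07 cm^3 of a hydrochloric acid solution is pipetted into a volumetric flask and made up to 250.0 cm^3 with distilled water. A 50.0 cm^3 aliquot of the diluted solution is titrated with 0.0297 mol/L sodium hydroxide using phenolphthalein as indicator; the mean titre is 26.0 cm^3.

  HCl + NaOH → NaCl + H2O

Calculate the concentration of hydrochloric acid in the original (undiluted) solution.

0.762 mol/L

n(NaOH) = 0.0260 × 0.0297 = 7.72 × 10^-4 mol
n(HCl) in the aliquot = 7.72 × 10^-4 mol (1:1 ratio)
[HCl]_dilute = 7.72 × 10^-4 / 0.0500 = 0.0154 mol/L
Dilution factor = 250.0 / 5.07 = 49.31
[HCl]_stock = 0.0154 × 49.31 = 0.762 mol/L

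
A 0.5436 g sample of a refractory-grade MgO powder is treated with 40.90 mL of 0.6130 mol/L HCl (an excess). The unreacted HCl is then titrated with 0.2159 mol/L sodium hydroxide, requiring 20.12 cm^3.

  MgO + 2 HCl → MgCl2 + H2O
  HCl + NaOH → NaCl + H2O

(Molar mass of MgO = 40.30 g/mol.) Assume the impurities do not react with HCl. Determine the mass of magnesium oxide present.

0.4177 g

n(HCl) added = 0.04090 × 0.6130 = 0.02507 mol
n(NaOH) used in back-titration = 0.02012 × 0.2159 = 4.344 × 10^-3 mol
n(HCl) left over = 4.344 × 10^-3 mol (1:1 ratio)
n(HCl) consumed by analyte = 0.02507 − 4.344 × 10^-3 = 0.02073 mol
From the 1:2 ratio, n(MgO) = 1/2 × 0.02073 = 0.01036 mol
mass of MgO = 0.01036 × 40.30 = 0.4177 g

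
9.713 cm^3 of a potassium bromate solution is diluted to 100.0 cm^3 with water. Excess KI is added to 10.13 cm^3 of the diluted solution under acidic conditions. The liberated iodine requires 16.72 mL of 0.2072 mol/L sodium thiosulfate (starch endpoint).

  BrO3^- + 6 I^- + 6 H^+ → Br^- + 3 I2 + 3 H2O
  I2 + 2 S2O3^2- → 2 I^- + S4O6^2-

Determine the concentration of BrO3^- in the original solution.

0.5868 mol/L

n(S2O3^2-) = 0.01672 × 0.2072 = 3.464 × 10^-3 mol
n(I2) = n(S2O3^2-)/2 = 1.732 × 10^-3 mol
From the 1:3 ratio, n(BrO3^-) in the aliquot = 1/3 × 1.732 × 10^-3 = 5.774 × 10^-4 mol
[BrO3^-]_dilute = 5.774 × 10^-4 / 0.01013 = 0.05700 mol/L
[BrO3^-]_original = 0.05700 × 100.0/9.713 = 0.5868 mol/L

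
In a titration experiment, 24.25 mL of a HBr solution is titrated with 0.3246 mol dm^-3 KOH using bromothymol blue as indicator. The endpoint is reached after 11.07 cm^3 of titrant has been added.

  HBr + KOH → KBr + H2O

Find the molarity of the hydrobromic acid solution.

0.1482 mol/L

n(KOH) = 0.01107 L × 0.3246 mol/L = 3.593 × 10^-3 mol
n(HBr) = 3.593 × 10^-3 mol (1:1 mole ratio)
[HBr] = 3.593 × 10^-3 mol / 0.02425 L = 0.1482 mol/L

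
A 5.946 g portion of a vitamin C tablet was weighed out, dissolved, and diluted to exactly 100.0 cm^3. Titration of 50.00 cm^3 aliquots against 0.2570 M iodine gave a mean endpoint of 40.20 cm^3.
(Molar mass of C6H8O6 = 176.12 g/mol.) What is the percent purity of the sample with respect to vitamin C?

61.20 %

C6H8O6 + I2 → C6H6O6 + 2 HI
n(I2) per titration = 0.04020 × 0.2570 = 0.01033 mol
n(C6H8O6) in each aliquot = 0.01033 mol (1:1 ratio)
n(C6H8O6) in the whole flask = 0.01033 × 100.0/50.00 = 0.02066 mol
mass of C6H8O6 = 0.02066 × 176.12 = 3.639 g
% C6H8O6 = 3.639 / 5.946 × 100 = 61.20 %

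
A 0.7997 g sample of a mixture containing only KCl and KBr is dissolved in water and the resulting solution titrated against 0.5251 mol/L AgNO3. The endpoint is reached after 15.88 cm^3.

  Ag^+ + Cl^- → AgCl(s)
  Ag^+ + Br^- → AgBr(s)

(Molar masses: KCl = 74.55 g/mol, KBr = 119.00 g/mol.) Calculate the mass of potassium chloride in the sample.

n(AgNO3) = 0.01588 × 0.5251 = 8.339 × 10^-3 mol
Let x = n(KCl), y = n(KBr).
Titrant: 1x + 1y = 8.339 × 10^-3;  mass: 74.55x + 119.00y = 0.7997
Solving, x = 4.333 × 10^-3 mol, y = 4.006 × 10^-3 mol
mass of KCl = 4.333 × 10^-3 × 74.55 = 0.3230 g

0.3230 g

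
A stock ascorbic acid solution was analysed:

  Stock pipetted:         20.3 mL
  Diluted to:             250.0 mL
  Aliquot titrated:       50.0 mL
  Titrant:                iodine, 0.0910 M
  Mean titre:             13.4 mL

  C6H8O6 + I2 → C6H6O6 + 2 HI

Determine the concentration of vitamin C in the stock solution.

0.300 M

n(I2) = 0.0134 × 0.0910 = 1.22 × 10^-3 mol
n(C6H8O6) in the aliquot = 1.22 × 10^-3 mol (1:1 ratio)
[C6H8O6]_dilute = 1.22 × 10^-3 / 0.0500 = 0.0244 mol/L
Dilution factor = 250.0 / 20.3 = 12.32
[C6H8O6]_stock = 0.0244 × 12.32 = 0.300 mol/L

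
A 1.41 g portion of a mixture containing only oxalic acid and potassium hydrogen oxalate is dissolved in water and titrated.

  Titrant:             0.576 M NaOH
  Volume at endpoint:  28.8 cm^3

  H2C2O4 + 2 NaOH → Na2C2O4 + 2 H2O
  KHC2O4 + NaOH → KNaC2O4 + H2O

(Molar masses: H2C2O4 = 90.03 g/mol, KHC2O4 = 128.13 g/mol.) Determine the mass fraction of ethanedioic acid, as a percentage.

27.5 %

n(NaOH) = 0.0288 × 0.576 = 0.0166 mol
Let x = n(H2C2O4), y = n(KHC2O4).
Titrant: 2x + 1y = 0.0166;  mass: 90.03x + 128.13y = 1.41
Solving, x = 4.30 × 10^-3 mol, y = 7.98 × 10^-3 mol
mass of H2C2O4 = 4.30 × 10^-3 × 90.03 = 0.388 g
% H2C2O4 = 0.388 / 1.41 × 100 = 27.5 %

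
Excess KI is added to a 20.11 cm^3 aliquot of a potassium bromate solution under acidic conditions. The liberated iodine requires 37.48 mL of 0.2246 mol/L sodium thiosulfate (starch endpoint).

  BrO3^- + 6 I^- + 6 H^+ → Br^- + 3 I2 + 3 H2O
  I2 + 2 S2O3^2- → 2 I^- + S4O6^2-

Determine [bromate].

0.06977 mol/L

n(S2O3^2-) = 0.03748 × 0.2246 = 8.418 × 10^-3 mol
n(I2) = n(S2O3^2-)/2 = 4.209 × 10^-3 mol
From the 1:3 ratio, n(BrO3^-) in the aliquot = 1/3 × 4.209 × 10^-3 = 1.403 × 10^-3 mol
[BrO3^-] = 1.403 × 10^-3 / 0.02011 = 0.06977 mol/L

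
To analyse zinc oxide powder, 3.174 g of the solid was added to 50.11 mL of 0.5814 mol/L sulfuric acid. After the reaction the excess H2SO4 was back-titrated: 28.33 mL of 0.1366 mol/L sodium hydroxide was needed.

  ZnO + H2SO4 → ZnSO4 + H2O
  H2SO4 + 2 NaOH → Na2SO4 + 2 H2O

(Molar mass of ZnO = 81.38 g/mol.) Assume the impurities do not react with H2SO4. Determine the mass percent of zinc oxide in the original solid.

69.74 %

n(H2SO4) added = 0.05011 × 0.5814 = 0.02913 mol
n(NaOH) used in back-titration = 0.02833 × 0.1366 = 3.870 × 10^-3 mol
From the 1:2 ratio, n(H2SO4) left over = 1/2 × 3.870 × 10^-3 = 1.935 × 10^-3 mol
n(H2SO4) consumed by analyte = 0.02913 − 1.935 × 10^-3 = 0.02720 mol
n(ZnO) = 0.02720 mol (1:1 ratio)
mass of ZnO = 0.02720 × 81.38 = 2.213 g
% ZnO = 2.213 / 3.174 × 100 = 69.74 %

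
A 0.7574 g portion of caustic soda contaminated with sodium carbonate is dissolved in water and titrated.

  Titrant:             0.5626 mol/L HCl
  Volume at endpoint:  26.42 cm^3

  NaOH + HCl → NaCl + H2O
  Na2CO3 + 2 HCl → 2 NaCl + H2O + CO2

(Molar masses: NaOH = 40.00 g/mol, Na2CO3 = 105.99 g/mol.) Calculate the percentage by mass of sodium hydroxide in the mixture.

12.32 %

n(HCl) = 0.02642 × 0.5626 = 0.01486 mol
Let x = n(NaOH), y = n(Na2CO3).
Titrant: 1x + 2y = 0.01486;  mass: 40.00x + 105.99y = 0.7574
Solving, x = 2.333 × 10^-3 mol, y = 6.266 × 10^-3 mol
mass of NaOH = 2.333 × 10^-3 × 40.00 = 0.09330 g
% NaOH = 0.09330 / 0.7574 × 100 = 12.32 %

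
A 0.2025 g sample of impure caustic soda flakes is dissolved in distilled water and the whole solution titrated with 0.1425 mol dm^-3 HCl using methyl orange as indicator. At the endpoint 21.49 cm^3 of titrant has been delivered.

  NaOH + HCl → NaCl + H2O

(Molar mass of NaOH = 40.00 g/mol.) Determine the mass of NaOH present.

n(HCl) = 0.02149 L × 0.1425 mol/L = 3.062 × 10^-3 mol
n(NaOH) = 3.062 × 10^-3 mol (1:1 ratio)
mass of NaOH = 3.062 × 10^-3 × 40.00 g/mol = 0.1225 g

0.1225 g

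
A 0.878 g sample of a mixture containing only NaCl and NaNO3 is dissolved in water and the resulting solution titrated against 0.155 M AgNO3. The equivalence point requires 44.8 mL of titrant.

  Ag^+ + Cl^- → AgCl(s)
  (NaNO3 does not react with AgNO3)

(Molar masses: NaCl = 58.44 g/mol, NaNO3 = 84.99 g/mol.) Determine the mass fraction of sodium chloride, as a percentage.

n(AgNO3) = 0.0448 × 0.155 = 6.94 × 10^-3 mol
Let x = n(NaCl), y = n(NaNO3).
Titrant: 1x = 6.94 × 10^-3;  mass: 58.44x + 84.99y = 0.878
Solving, x = 6.94 × 10^-3 mol, y = 5.56 × 10^-3 mol
mass of NaCl = 6.94 × 10^-3 × 58.44 = 0.406 g
% NaCl = 0.406 / 0.878 × 100 = 46.2 %

46.2 %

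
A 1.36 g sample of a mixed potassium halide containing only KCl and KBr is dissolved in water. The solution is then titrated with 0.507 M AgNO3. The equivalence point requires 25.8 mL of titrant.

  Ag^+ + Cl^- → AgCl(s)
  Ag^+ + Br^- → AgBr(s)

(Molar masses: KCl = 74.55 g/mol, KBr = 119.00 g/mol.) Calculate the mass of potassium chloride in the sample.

0.330 g

n(AgNO3) = 0.0258 × 0.507 = 0.0131 mol
Let x = n(KCl), y = n(KBr).
Titrant: 1x + 1y = 0.0131;  mass: 74.55x + 119.00y = 1.36
Solving, x = 4.42 × 10^-3 mol, y = 8.66 × 10^-3 mol
mass of KCl = 4.42 × 10^-3 × 74.55 = 0.330 g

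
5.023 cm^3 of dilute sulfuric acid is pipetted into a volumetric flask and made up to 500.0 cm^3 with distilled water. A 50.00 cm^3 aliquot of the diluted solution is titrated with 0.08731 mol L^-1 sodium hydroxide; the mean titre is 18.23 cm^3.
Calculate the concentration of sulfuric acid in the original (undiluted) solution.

1.584 mol/L

H2SO4 + 2 NaOH → Na2SO4 + 2 H2O
n(NaOH) = 0.01823 × 0.08731 = 1.592 × 10^-3 mol
From the 1:2 ratio, n(H2SO4) in the aliquot = 1/2 × 1.592 × 10^-3 = 7.958 × 10^-4 mol
[H2SO4]_dilute = 7.958 × 10^-4 / 0.05000 = 0.01592 mol/L
Dilution factor = 500.0 / 5.023 = 99.54
[H2SO4]_stock = 0.01592 × 99.54 = 1.584 mol/L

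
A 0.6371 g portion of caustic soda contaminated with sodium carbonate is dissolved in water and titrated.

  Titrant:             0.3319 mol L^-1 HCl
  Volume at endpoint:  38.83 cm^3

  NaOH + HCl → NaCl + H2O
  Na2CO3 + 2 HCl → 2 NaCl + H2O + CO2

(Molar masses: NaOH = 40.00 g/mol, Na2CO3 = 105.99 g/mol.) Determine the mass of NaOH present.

0.1412 g

n(HCl) = 0.03883 × 0.3319 = 0.01289 mol
Let x = n(NaOH), y = n(Na2CO3).
Titrant: 1x + 2y = 0.01289;  mass: 40.00x + 105.99y = 0.6371
Solving, x = 3.531 × 10^-3 mol, y = 4.678 × 10^-3 mol
mass of NaOH = 3.531 × 10^-3 × 40.00 = 0.1412 g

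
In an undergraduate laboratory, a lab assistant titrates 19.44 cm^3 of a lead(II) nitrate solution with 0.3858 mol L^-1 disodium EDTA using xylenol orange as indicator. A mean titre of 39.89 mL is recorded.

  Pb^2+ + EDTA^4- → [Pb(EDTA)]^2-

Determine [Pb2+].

n(EDTA) = 0.03989 L × 0.3858 mol/L = 0.01539 mol
n(Pb2+) = 0.01539 mol (1:1 mole ratio)
[Pb2+] = 0.01539 mol / 0.01944 L = 0.7916 mol/L

0.7916 mol/L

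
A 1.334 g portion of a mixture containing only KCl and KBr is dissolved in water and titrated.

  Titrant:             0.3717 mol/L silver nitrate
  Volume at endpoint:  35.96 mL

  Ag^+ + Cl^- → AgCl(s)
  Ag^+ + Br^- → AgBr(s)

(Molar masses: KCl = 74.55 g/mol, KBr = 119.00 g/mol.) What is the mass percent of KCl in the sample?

32.26 %

n(AgNO3) = 0.03596 × 0.3717 = 0.01337 mol
Let x = n(KCl), y = n(KBr).
Titrant: 1x + 1y = 0.01337;  mass: 74.55x + 119.00y = 1.334
Solving, x = 5.773 × 10^-3 mol, y = 7.594 × 10^-3 mol
mass of KCl = 5.773 × 10^-3 × 74.55 = 0.4303 g
% KCl = 0.4303 / 1.334 × 100 = 32.26 %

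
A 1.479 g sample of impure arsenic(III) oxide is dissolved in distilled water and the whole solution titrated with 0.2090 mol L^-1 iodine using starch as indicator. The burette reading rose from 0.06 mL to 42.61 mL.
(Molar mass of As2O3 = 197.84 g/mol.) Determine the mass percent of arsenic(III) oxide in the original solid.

59.48 %

As2O3 + 2 I2 + 2 H2O → As2O5 + 4 HI
n(I2) = 0.04255 L × 0.2090 mol/L = 8.893 × 10^-3 mol
From the 1:2 ratio, n(As2O3) = 1/2 × 8.893 × 10^-3 = 4.446 × 10^-3 mol
mass of As2O3 = 4.446 × 10^-3 × 197.84 g/mol = 0.8797 g
% As2O3 = 0.8797 / 1.479 × 100 = 59.48 %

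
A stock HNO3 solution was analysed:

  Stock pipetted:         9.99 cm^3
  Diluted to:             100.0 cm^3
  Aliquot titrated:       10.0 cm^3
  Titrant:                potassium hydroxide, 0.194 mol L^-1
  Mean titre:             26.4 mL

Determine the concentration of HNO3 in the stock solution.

HNO3 + KOH → KNO3 + H2O
n(KOH) = 0.0264 × 0.194 = 5.12 × 10^-3 mol
n(HNO3) in the aliquot = 5.12 × 10^-3 mol (1:1 ratio)
[HNO3]_dilute = 5.12 × 10^-3 / 0.0100 = 0.512 mol/L
Dilution factor = 100.0 / 9.99 = 10.01
[HNO3]_stock = 0.512 × 10.01 = 5.13 mol/L

5.13 mol/L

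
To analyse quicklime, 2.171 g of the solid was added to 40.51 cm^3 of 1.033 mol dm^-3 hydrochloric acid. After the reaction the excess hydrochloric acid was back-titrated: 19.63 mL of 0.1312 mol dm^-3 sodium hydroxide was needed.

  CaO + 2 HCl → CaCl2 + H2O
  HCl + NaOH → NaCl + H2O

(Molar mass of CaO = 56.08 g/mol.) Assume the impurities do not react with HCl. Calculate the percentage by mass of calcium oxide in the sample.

50.72 %

n(HCl) added = 0.04051 × 1.033 = 0.04185 mol
n(NaOH) used in back-titration = 0.01963 × 0.1312 = 2.575 × 10^-3 mol
n(HCl) left over = 2.575 × 10^-3 mol (1:1 ratio)
n(HCl) consumed by analyte = 0.04185 − 2.575 × 10^-3 = 0.03927 mol
From the 1:2 ratio, n(CaO) = 1/2 × 0.03927 = 0.01964 mol
mass of CaO = 0.01964 × 56.08 = 1.101 g
% CaO = 1.101 / 2.171 × 100 = 50.72 %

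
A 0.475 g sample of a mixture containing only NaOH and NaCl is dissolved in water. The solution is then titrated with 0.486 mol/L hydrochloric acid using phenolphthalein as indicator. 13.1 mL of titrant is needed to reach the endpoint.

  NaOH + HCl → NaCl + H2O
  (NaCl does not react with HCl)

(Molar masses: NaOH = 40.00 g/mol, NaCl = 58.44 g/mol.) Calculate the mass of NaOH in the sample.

n(HCl) = 0.0131 × 0.486 = 6.37 × 10^-3 mol
Let x = n(NaOH), y = n(NaCl).
Titrant: 1x = 6.37 × 10^-3;  mass: 40.00x + 58.44y = 0.475
Solving, x = 6.37 × 10^-3 mol, y = 3.77 × 10^-3 mol
mass of NaOH = 6.37 × 10^-3 × 40.00 = 0.255 g

0.255 g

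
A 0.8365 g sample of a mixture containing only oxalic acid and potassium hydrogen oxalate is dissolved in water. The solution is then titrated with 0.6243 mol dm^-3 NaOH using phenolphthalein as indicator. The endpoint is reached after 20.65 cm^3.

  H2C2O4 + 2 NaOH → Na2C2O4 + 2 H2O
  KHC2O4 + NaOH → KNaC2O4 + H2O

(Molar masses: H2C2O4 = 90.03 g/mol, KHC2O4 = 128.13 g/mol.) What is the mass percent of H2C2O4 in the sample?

n(NaOH) = 0.02065 × 0.6243 = 0.01289 mol
Let x = n(H2C2O4), y = n(KHC2O4).
Titrant: 2x + 1y = 0.01289;  mass: 90.03x + 128.13y = 0.8365
Solving, x = 4.905 × 10^-3 mol, y = 3.082 × 10^-3 mol
mass of H2C2O4 = 4.905 × 10^-3 × 90.03 = 0.4416 g
% H2C2O4 = 0.4416 / 0.8365 × 100 = 52.79 %

52.79 %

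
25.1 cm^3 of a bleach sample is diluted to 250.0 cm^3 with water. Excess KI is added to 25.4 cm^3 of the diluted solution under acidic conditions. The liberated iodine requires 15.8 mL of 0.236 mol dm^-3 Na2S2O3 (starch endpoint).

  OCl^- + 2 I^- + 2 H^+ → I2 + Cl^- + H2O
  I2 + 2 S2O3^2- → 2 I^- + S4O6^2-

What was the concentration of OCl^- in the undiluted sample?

n(S2O3^2-) = 0.0158 × 0.236 = 3.73 × 10^-3 mol
n(I2) = n(S2O3^2-)/2 = 1.86 × 10^-3 mol
n(OCl^-) in the aliquot = 1.86 × 10^-3 mol (1:1 ratio)
[OCl^-]_dilute = 1.86 × 10^-3 / 0.0254 = 0.0734 mol/L
[OCl^-]_original = 0.0734 × 250.0/25.1 = 0.731 mol/L

0.731 mol/L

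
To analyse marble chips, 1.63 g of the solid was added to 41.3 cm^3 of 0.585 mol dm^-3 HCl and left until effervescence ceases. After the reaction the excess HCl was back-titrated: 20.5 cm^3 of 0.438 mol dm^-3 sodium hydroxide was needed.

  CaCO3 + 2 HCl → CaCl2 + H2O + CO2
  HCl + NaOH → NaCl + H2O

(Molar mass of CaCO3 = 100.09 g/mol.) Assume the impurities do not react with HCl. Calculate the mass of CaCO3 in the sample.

0.760 g

n(HCl) added = 0.0413 × 0.585 = 0.0242 mol
n(NaOH) used in back-titration = 0.0205 × 0.438 = 8.98 × 10^-3 mol
n(HCl) left over = 8.98 × 10^-3 mol (1:1 ratio)
n(HCl) consumed by analyte = 0.0242 − 8.98 × 10^-3 = 0.0152 mol
From the 1:2 ratio, n(CaCO3) = 1/2 × 0.0152 = 7.59 × 10^-3 mol
mass of CaCO3 = 7.59 × 10^-3 × 100.09 = 0.760 g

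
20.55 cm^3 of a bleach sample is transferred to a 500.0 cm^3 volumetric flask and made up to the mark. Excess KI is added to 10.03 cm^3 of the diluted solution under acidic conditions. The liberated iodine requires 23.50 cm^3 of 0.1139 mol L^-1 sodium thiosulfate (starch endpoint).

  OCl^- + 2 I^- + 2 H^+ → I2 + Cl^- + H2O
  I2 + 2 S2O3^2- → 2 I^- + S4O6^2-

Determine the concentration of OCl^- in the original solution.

3.247 mol/L

n(S2O3^2-) = 0.02350 × 0.1139 = 2.677 × 10^-3 mol
n(I2) = n(S2O3^2-)/2 = 1.338 × 10^-3 mol
n(OCl^-) in the aliquot = 1.338 × 10^-3 mol (1:1 ratio)
[OCl^-]_dilute = 1.338 × 10^-3 / 0.01003 = 0.1334 mol/L
[OCl^-]_original = 0.1334 × 500.0/20.55 = 3.247 mol/L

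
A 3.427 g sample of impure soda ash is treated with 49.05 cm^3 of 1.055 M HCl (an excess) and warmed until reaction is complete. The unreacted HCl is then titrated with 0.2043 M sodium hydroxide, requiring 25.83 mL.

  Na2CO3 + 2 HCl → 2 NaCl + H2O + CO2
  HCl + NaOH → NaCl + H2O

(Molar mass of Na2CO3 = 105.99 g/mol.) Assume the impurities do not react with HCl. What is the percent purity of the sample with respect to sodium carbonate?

71.86 %

n(HCl) added = 0.04905 × 1.055 = 0.05175 mol
n(NaOH) used in back-titration = 0.02583 × 0.2043 = 5.277 × 10^-3 mol
n(HCl) left over = 5.277 × 10^-3 mol (1:1 ratio)
n(HCl) consumed by analyte = 0.05175 − 5.277 × 10^-3 = 0.04647 mol
From the 1:2 ratio, n(Na2CO3) = 1/2 × 0.04647 = 0.02324 mol
mass of Na2CO3 = 0.02324 × 105.99 = 2.463 g
% Na2CO3 = 2.463 / 3.427 × 100 = 71.86 %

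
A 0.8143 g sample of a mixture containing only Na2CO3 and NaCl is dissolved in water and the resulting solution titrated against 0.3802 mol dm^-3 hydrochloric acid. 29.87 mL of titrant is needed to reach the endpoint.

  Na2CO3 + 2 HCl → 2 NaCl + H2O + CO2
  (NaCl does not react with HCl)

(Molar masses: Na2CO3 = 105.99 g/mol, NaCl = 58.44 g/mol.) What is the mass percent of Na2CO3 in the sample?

n(HCl) = 0.02987 × 0.3802 = 0.01136 mol
Let x = n(Na2CO3), y = n(NaCl).
Titrant: 2x = 0.01136;  mass: 105.99x + 58.44y = 0.8143
Solving, x = 5.678 × 10^-3 mol, y = 3.635 × 10^-3 mol
mass of Na2CO3 = 5.678 × 10^-3 × 105.99 = 0.6018 g
% Na2CO3 = 0.6018 / 0.8143 × 100 = 73.91 %

73.91 %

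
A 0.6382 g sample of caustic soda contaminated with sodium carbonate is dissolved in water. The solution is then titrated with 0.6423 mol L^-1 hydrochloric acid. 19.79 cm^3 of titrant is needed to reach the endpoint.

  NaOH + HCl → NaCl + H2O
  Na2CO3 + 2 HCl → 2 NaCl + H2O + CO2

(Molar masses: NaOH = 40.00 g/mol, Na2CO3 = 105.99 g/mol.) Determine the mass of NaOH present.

0.1090 g

n(HCl) = 0.01979 × 0.6423 = 0.01271 mol
Let x = n(NaOH), y = n(Na2CO3).
Titrant: 1x + 2y = 0.01271;  mass: 40.00x + 105.99y = 0.6382
Solving, x = 2.726 × 10^-3 mol, y = 4.993 × 10^-3 mol
mass of NaOH = 2.726 × 10^-3 × 40.00 = 0.1090 g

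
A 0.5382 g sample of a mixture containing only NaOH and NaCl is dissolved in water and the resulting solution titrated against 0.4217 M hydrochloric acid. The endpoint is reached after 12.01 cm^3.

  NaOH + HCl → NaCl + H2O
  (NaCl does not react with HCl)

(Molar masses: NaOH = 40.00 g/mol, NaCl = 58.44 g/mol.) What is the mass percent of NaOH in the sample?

n(HCl) = 0.01201 × 0.4217 = 5.065 × 10^-3 mol
Let x = n(NaOH), y = n(NaCl).
Titrant: 1x = 5.065 × 10^-3;  mass: 40.00x + 58.44y = 0.5382
Solving, x = 5.065 × 10^-3 mol, y = 5.743 × 10^-3 mol
mass of NaOH = 5.065 × 10^-3 × 40.00 = 0.2026 g
% NaOH = 0.2026 / 0.5382 × 100 = 37.64 %

37.64 %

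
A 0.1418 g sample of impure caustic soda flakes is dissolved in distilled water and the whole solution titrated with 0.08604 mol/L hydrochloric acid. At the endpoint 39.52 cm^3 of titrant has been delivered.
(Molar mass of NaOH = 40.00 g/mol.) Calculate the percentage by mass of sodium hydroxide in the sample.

NaOH + HCl → NaCl + H2O
n(HCl) = 0.03952 L × 0.08604 mol/L = 3.400 × 10^-3 mol
n(NaOH) = 3.400 × 10^-3 mol (1:1 ratio)
mass of NaOH = 3.400 × 10^-3 × 40.00 g/mol = 0.1360 g
% NaOH = 0.1360 / 0.1418 × 100 = 95.92 %

95.92 %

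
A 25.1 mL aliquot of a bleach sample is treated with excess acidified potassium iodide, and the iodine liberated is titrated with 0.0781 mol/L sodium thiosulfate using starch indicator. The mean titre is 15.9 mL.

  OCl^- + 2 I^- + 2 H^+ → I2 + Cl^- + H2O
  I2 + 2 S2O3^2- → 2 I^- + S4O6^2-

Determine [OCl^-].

0.0247 mol/L

n(S2O3^2-) = 0.0159 × 0.0781 = 1.24 × 10^-3 mol
n(I2) = n(S2O3^2-)/2 = 6.21 × 10^-4 mol
n(OCl^-) in the aliquot = 6.21 × 10^-4 mol (1:1 ratio)
[OCl^-] = 6.21 × 10^-4 / 0.0251 = 0.0247 mol/L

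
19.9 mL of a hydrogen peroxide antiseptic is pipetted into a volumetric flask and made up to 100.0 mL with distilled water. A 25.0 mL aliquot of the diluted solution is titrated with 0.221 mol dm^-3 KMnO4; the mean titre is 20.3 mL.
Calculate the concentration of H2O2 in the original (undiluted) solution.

2 MnO4^- + 5 H2O2 + 6 H^+ → 2 Mn^2+ + 5 O2 + 8 H2O
n(KMnO4) = 0.0203 × 0.221 = 4.49 × 10^-3 mol
From the 5:2 ratio, n(H2O2) in the aliquot = 5/2 × 4.49 × 10^-3 = 0.0112 mol
[H2O2]_dilute = 0.0112 / 0.0250 = 0.449 mol/L
Dilution factor = 100.0 / 19.9 = 5.025
[H2O2]_stock = 0.449 × 5.025 = 2.25 mol/L

2.25 mol/L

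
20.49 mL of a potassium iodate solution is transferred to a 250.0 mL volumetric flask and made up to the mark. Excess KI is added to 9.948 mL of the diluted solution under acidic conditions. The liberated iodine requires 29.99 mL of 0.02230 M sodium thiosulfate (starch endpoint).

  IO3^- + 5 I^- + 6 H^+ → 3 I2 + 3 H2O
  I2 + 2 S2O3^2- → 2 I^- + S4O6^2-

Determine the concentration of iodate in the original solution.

0.1367 M

n(S2O3^2-) = 0.02999 × 0.02230 = 6.688 × 10^-4 mol
n(I2) = n(S2O3^2-)/2 = 3.344 × 10^-4 mol
From the 1:3 ratio, n(IO3^-) in the aliquot = 1/3 × 3.344 × 10^-4 = 1.115 × 10^-4 mol
[IO3^-]_dilute = 1.115 × 10^-4 / 0.009948 = 0.01120 mol/L
[IO3^-]_original = 0.01120 × 250.0/20.49 = 0.1367 mol/L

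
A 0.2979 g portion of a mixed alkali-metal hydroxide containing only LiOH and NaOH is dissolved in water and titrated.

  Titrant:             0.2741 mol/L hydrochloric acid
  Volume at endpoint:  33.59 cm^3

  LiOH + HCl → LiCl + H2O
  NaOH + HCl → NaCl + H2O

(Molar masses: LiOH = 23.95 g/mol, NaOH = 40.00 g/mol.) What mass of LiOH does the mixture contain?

n(HCl) = 0.03359 × 0.2741 = 9.207 × 10^-3 mol
Let x = n(LiOH), y = n(NaOH).
Titrant: 1x + 1y = 9.207 × 10^-3;  mass: 23.95x + 40.00y = 0.2979
Solving, x = 4.385 × 10^-3 mol, y = 4.822 × 10^-3 mol
mass of LiOH = 4.385 × 10^-3 × 23.95 = 0.1050 g

0.1050 g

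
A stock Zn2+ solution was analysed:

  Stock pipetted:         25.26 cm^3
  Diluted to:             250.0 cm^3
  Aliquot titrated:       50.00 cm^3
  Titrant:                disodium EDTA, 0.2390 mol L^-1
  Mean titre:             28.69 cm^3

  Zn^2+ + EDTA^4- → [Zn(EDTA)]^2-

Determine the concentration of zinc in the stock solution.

n(EDTA) = 0.02869 × 0.2390 = 6.857 × 10^-3 mol
n(Zn2+) in the aliquot = 6.857 × 10^-3 mol (1:1 ratio)
[Zn2+]_dilute = 6.857 × 10^-3 / 0.05000 = 0.1371 mol/L
Dilution factor = 250.0 / 25.26 = 9.897
[Zn2+]_stock = 0.1371 × 9.897 = 1.357 mol/L

1.357 mol/L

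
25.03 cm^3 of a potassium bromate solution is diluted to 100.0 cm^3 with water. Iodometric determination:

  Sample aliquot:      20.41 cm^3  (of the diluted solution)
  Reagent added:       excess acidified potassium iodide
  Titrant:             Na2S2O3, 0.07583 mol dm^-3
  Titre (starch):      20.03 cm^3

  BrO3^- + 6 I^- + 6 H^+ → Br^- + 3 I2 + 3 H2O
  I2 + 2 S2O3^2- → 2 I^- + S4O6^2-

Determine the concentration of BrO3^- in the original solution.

n(S2O3^2-) = 0.02003 × 0.07583 = 1.519 × 10^-3 mol
n(I2) = n(S2O3^2-)/2 = 7.594 × 10^-4 mol
From the 1:3 ratio, n(BrO3^-) in the aliquot = 1/3 × 7.594 × 10^-4 = 2.531 × 10^-4 mol
[BrO3^-]_dilute = 2.531 × 10^-4 / 0.02041 = 0.01240 mol/L
[BrO3^-]_original = 0.01240 × 100.0/25.03 = 0.04955 mol/L

0.04955 mol/L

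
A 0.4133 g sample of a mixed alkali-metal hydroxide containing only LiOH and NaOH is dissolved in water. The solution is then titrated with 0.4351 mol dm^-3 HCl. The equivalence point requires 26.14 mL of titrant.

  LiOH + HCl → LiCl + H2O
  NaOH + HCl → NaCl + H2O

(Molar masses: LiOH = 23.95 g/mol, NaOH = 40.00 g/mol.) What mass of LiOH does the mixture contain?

n(HCl) = 0.02614 × 0.4351 = 0.01137 mol
Let x = n(LiOH), y = n(NaOH).
Titrant: 1x + 1y = 0.01137;  mass: 23.95x + 40.00y = 0.4133
Solving, x = 2.594 × 10^-3 mol, y = 8.779 × 10^-3 mol
mass of LiOH = 2.594 × 10^-3 × 23.95 = 0.06214 g

0.06214 g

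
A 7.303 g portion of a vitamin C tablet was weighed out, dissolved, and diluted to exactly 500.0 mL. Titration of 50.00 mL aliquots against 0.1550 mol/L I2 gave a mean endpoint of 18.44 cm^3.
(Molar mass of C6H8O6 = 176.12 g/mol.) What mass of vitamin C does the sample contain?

5.034 g

C6H8O6 + I2 → C6H6O6 + 2 HI
n(I2) per titration = 0.01844 × 0.1550 = 2.858 × 10^-3 mol
n(C6H8O6) in each aliquot = 2.858 × 10^-3 mol (1:1 ratio)
n(C6H8O6) in the whole flask = 2.858 × 10^-3 × 500.0/50.00 = 0.02858 mol
mass of C6H8O6 = 0.02858 × 176.12 = 5.034 g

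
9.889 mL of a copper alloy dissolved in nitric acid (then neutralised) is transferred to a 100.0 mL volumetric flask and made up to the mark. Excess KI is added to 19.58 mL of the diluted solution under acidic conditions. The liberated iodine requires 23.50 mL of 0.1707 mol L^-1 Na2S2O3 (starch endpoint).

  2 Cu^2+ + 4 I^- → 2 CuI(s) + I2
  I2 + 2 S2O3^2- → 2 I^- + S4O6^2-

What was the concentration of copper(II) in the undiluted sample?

n(S2O3^2-) = 0.02350 × 0.1707 = 4.011 × 10^-3 mol
n(I2) = n(S2O3^2-)/2 = 2.006 × 10^-3 mol
From the 2:1 ratio, n(Cu2+) in the aliquot = 2/1 × 2.006 × 10^-3 = 4.011 × 10^-3 mol
[Cu2+]_dilute = 4.011 × 10^-3 / 0.01958 = 0.2049 mol/L
[Cu2+]_original = 0.2049 × 100.0/9.889 = 2.072 mol/L

2.072 mol/L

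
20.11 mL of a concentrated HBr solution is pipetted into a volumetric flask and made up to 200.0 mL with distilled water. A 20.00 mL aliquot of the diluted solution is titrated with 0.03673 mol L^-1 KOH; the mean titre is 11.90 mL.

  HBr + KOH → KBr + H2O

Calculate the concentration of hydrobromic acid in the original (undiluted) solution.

0.2173 mol/L

n(KOH) = 0.01190 × 0.03673 = 4.371 × 10^-4 mol
n(HBr) in the aliquot = 4.371 × 10^-4 mol (1:1 ratio)
[HBr]_dilute = 4.371 × 10^-4 / 0.02000 = 0.02185 mol/L
Dilution factor = 200.0 / 20.11 = 9.945
[HBr]_stock = 0.02185 × 9.945 = 0.2173 mol/L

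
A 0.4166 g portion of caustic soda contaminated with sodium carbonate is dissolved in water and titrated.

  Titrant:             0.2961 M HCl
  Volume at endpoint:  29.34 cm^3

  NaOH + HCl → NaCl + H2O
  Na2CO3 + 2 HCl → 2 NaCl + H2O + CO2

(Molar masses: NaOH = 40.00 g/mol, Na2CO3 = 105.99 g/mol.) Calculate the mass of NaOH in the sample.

0.1348 g

n(HCl) = 0.02934 × 0.2961 = 8.688 × 10^-3 mol
Let x = n(NaOH), y = n(Na2CO3).
Titrant: 1x + 2y = 8.688 × 10^-3;  mass: 40.00x + 105.99y = 0.4166
Solving, x = 3.370 × 10^-3 mol, y = 2.659 × 10^-3 mol
mass of NaOH = 3.370 × 10^-3 × 40.00 = 0.1348 g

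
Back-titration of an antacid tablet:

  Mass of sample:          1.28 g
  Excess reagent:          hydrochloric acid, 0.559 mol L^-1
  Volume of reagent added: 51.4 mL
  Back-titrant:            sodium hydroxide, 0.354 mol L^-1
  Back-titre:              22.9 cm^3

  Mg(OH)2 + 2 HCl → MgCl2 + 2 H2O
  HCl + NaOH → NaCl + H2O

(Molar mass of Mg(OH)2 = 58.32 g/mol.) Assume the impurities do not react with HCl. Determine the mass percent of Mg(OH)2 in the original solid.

n(HCl) added = 0.0514 × 0.559 = 0.0287 mol
n(NaOH) used in back-titration = 0.0229 × 0.354 = 8.11 × 10^-3 mol
n(HCl) left over = 8.11 × 10^-3 mol (1:1 ratio)
n(HCl) consumed by analyte = 0.0287 − 8.11 × 10^-3 = 0.0206 mol
From the 1:2 ratio, n(Mg(OH)2) = 1/2 × 0.0206 = 0.0103 mol
mass of Mg(OH)2 = 0.0103 × 58.32 = 0.601 g
% Mg(OH)2 = 0.601 / 1.28 × 100 = 47.0 %

47.0 %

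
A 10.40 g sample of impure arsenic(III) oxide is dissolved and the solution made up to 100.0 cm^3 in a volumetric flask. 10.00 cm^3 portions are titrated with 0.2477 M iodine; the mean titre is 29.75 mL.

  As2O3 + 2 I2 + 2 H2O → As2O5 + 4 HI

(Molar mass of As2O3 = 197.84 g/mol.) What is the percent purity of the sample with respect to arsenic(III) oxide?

n(I2) per titration = 0.02975 × 0.2477 = 7.369 × 10^-3 mol
From the 1:2 ratio, n(As2O3) in each aliquot = 1/2 × 7.369 × 10^-3 = 3.685 × 10^-3 mol
n(As2O3) in the whole flask = 3.685 × 10^-3 × 100.0/10.00 = 0.03685 mol
mass of As2O3 = 0.03685 × 197.84 = 7.289 g
% As2O3 = 7.289 / 10.40 × 100 = 70.09 %

70.09 %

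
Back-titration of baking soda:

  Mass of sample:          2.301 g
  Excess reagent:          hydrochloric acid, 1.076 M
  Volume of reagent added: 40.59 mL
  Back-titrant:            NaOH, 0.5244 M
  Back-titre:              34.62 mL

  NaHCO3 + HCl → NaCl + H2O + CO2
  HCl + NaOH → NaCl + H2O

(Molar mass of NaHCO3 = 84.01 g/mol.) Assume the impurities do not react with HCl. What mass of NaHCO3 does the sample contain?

2.144 g

n(HCl) added = 0.04059 × 1.076 = 0.04367 mol
n(NaOH) used in back-titration = 0.03462 × 0.5244 = 0.01815 mol
n(HCl) left over = 0.01815 mol (1:1 ratio)
n(HCl) consumed by analyte = 0.04367 − 0.01815 = 0.02552 mol
n(NaHCO3) = 0.02552 mol (1:1 ratio)
mass of NaHCO3 = 0.02552 × 84.01 = 2.144 g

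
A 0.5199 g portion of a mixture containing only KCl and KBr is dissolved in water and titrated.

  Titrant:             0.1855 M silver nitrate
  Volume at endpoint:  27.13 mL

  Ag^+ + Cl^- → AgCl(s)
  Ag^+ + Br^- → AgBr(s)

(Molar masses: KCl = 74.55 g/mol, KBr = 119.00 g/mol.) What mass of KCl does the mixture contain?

0.1325 g

n(AgNO3) = 0.02713 × 0.1855 = 5.033 × 10^-3 mol
Let x = n(KCl), y = n(KBr).
Titrant: 1x + 1y = 5.033 × 10^-3;  mass: 74.55x + 119.00y = 0.5199
Solving, x = 1.777 × 10^-3 mol, y = 3.256 × 10^-3 mol
mass of KCl = 1.777 × 10^-3 × 74.55 = 0.1325 g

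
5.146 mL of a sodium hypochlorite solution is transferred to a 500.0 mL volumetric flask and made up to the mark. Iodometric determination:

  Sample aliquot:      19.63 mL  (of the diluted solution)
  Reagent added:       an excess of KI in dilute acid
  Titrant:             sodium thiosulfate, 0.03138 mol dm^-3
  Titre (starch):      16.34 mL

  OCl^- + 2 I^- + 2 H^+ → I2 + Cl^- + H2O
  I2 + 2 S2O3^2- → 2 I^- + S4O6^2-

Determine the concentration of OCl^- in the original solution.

1.269 mol/L

n(S2O3^2-) = 0.01634 × 0.03138 = 5.127 × 10^-4 mol
n(I2) = n(S2O3^2-)/2 = 2.564 × 10^-4 mol
n(OCl^-) in the aliquot = 2.564 × 10^-4 mol (1:1 ratio)
[OCl^-]_dilute = 2.564 × 10^-4 / 0.01963 = 0.01306 mol/L
[OCl^-]_original = 0.01306 × 500.0/5.146 = 1.269 mol/L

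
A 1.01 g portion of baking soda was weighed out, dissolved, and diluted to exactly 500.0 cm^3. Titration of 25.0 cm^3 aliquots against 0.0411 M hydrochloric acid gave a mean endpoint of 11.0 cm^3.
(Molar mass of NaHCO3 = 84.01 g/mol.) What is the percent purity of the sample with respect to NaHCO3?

75.2 %

NaHCO3 + HCl → NaCl + H2O + CO2
n(HCl) per titration = 0.0110 × 0.0411 = 4.52 × 10^-4 mol
n(NaHCO3) in each aliquot = 4.52 × 10^-4 mol (1:1 ratio)
n(NaHCO3) in the whole flask = 4.52 × 10^-4 × 500.0/25.0 = 9.04 × 10^-3 mol
mass of NaHCO3 = 9.04 × 10^-3 × 84.01 = 0.760 g
% NaHCO3 = 0.760 / 1.01 × 100 = 75.2 %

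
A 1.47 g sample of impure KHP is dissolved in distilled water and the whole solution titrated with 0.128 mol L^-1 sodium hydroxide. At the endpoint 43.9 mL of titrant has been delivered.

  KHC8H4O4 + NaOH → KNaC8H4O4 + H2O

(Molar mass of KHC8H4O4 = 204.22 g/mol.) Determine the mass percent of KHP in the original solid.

78.1 %

n(NaOH) = 0.0439 L × 0.128 mol/L = 5.62 × 10^-3 mol
n(KHC8H4O4) = 5.62 × 10^-3 mol (1:1 ratio)
mass of KHC8H4O4 = 5.62 × 10^-3 × 204.22 g/mol = 1.15 g
% KHC8H4O4 = 1.15 / 1.47 × 100 = 78.1 %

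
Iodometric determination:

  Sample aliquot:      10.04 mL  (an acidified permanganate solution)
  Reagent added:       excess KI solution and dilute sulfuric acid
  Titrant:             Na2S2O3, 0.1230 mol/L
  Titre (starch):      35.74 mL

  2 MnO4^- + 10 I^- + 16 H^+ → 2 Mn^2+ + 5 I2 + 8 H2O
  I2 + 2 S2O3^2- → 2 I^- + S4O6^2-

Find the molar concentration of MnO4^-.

n(S2O3^2-) = 0.03574 × 0.1230 = 4.396 × 10^-3 mol
n(I2) = n(S2O3^2-)/2 = 2.198 × 10^-3 mol
From the 2:5 ratio, n(MnO4^-) in the aliquot = 2/5 × 2.198 × 10^-3 = 8.792 × 10^-4 mol
[MnO4^-] = 8.792 × 10^-4 / 0.01004 = 0.08757 mol/L

0.08757 mol/L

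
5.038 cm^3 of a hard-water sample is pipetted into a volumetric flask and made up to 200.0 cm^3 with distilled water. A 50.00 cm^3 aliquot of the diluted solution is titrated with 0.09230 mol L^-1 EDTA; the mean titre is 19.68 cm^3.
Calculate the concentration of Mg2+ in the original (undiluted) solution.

Mg^2+ + EDTA^4- → [Mg(EDTA)]^2-
n(EDTA) = 0.01968 × 0.09230 = 1.816 × 10^-3 mol
n(Mg2+) in the aliquot = 1.816 × 10^-3 mol (1:1 ratio)
[Mg2+]_dilute = 1.816 × 10^-3 / 0.05000 = 0.03633 mol/L
Dilution factor = 200.0 / 5.038 = 39.70
[Mg2+]_stock = 0.03633 × 39.70 = 1.442 mol/L

1.442 mol/L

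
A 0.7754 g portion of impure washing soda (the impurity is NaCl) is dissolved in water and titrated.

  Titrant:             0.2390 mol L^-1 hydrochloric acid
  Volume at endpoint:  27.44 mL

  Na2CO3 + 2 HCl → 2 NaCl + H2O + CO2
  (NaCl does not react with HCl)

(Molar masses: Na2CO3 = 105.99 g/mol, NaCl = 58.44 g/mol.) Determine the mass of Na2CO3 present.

n(HCl) = 0.02744 × 0.2390 = 6.558 × 10^-3 mol
Let x = n(Na2CO3), y = n(NaCl).
Titrant: 2x = 6.558 × 10^-3;  mass: 105.99x + 58.44y = 0.7754
Solving, x = 3.279 × 10^-3 mol, y = 7.321 × 10^-3 mol
mass of Na2CO3 = 3.279 × 10^-3 × 105.99 = 0.3475 g

0.3475 g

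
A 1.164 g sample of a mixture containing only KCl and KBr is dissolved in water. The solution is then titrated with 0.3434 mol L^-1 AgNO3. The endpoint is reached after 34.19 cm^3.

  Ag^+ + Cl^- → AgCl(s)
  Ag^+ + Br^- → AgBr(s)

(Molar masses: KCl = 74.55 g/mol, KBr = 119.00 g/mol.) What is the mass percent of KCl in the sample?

33.60 %

n(AgNO3) = 0.03419 × 0.3434 = 0.01174 mol
Let x = n(KCl), y = n(KBr).
Titrant: 1x + 1y = 0.01174;  mass: 74.55x + 119.00y = 1.164
Solving, x = 5.245 × 10^-3 mol, y = 6.495 × 10^-3 mol
mass of KCl = 5.245 × 10^-3 × 74.55 = 0.3910 g
% KCl = 0.3910 / 1.164 × 100 = 33.60 %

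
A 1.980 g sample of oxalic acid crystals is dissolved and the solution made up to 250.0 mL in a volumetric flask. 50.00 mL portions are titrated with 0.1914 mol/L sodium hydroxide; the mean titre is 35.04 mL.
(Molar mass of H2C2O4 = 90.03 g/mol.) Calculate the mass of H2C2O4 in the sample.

1.510 g

H2C2O4 + 2 NaOH → Na2C2O4 + 2 H2O
n(NaOH) per titration = 0.03504 × 0.1914 = 6.707 × 10^-3 mol
From the 1:2 ratio, n(H2C2O4) in each aliquot = 1/2 × 6.707 × 10^-3 = 3.353 × 10^-3 mol
n(H2C2O4) in the whole flask = 3.353 × 10^-3 × 250.0/50.00 = 0.01677 mol
mass of H2C2O4 = 0.01677 × 90.03 = 1.510 g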